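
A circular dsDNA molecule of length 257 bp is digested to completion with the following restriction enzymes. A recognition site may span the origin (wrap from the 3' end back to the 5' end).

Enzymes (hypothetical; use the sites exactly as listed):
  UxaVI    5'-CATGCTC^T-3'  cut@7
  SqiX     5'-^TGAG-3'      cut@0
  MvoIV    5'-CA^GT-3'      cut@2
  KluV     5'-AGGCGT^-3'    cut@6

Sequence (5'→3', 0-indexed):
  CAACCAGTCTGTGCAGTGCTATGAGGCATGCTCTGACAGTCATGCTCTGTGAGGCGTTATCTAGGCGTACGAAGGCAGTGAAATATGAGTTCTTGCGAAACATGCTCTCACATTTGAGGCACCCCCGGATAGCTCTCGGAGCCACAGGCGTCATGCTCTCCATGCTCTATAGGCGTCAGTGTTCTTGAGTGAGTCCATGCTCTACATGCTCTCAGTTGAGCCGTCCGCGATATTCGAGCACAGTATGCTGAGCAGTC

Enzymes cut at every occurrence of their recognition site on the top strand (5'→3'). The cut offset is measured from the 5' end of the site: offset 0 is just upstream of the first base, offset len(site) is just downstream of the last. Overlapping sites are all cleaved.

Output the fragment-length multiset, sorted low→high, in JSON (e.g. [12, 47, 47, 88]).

[2,2,2,3,4,5,6,6,6,7,7,7,8,8,9,9,9,9,9,9,9,11,12,13,22,26,37]

Scan for sites:
  UxaVI (CATGCTCT, off=7): starts [26, 40, 100, 151, 160, 195, 204] → cuts [33, 47, 107, 158, 167, 202, 211]
  SqiX (TGAG, off=0): starts [21, 49, 85, 114, 185, 189, 216, 248] → cuts [21, 49, 85, 114, 185, 189, 216, 248]
  MvoIV (CAGT, off=2): starts [4, 13, 36, 75, 176, 212, 240, 252] → cuts [6, 15, 38, 77, 178, 214, 242, 254]
  KluV (AGGCGT, off=6): starts [51, 62, 145, 170] → cuts [57, 68, 151, 176]

Pooled cuts: [6, 15, 21, 33, 38, 47, 49, 57, 68, 77, 85, 107, 114, 151, 158, 167, 176, 178, 185, 189, 202, 211, 214, 216, 242, 248, 254]

Fragment lengths:
  6→15: 9 bp
  15→21: 6 bp
  21→33: 12 bp
  33→38: 5 bp
  38→47: 9 bp
  47→49: 2 bp
  49→57: 8 bp
  57→68: 11 bp
  68→77: 9 bp
  77→85: 8 bp
  85→107: 22 bp
  107→114: 7 bp
  114→151: 37 bp
  151→158: 7 bp
  158→167: 9 bp
  167→176: 9 bp
  176→178: 2 bp
  178→185: 7 bp
  185→189: 4 bp
  189→202: 13 bp
  202→211: 9 bp
  211→214: 3 bp
  214→216: 2 bp
  216→242: 26 bp
  242→248: 6 bp
  248→254: 6 bp
  254→6 (wrap): 257-254+6 = 9 bp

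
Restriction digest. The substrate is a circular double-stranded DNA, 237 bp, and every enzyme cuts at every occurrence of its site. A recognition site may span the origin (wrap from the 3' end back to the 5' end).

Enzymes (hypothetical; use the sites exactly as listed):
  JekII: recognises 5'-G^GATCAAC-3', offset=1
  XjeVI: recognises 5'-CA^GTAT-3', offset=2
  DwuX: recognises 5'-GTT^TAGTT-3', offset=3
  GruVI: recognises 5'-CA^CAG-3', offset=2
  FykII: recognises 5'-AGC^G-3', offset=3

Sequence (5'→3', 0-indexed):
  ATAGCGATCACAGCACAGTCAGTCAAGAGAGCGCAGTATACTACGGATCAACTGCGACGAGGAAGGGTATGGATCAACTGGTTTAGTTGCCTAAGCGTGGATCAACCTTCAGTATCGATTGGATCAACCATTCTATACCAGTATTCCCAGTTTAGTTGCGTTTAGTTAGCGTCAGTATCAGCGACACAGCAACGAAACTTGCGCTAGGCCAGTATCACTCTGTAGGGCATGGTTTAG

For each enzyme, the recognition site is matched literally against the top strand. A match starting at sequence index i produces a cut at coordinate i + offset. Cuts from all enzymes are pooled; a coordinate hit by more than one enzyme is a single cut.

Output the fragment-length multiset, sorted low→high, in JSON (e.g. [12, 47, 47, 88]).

[3,3,4,4,5,5,8,8,10,10,10,12,12,12,13,17,19,25,26,31]

Per-enzyme occurrences:
  JekII (GGATCAAC, off=1): starts [44, 70, 98, 120] → cuts [45, 71, 99, 121]
  XjeVI (CAGTAT, off=2): starts [33, 109, 138, 172, 209] → cuts [35, 111, 140, 174, 211]
  DwuX (GTTTAGTT, off=3): starts [80, 149, 159] → cuts [83, 152, 162]
  GruVI (CACAG, off=2): starts [8, 13, 184] → cuts [10, 15, 186]
  FykII (AGCG, off=3): starts [2, 29, 93, 167, 179] → cuts [5, 32, 96, 170, 182]

Pooled cuts: [5, 10, 15, 32, 35, 45, 71, 83, 96, 99, 111, 121, 140, 152, 162, 170, 174, 182, 186, 211]

Fragments:
  5→10: 5 bp
  10→15: 5 bp
  15→32: 17 bp
  32→35: 3 bp
  35→45: 10 bp
  45→71: 26 bp
  71→83: 12 bp
  83→96: 13 bp
  96→99: 3 bp
  99→111: 12 bp
  111→121: 10 bp
  121→140: 19 bp
  140→152: 12 bp
  152→162: 10 bp
  162→170: 8 bp
  170→174: 4 bp
  174→182: 8 bp
  182→186: 4 bp
  186→211: 25 bp
  211→5 (wrap): 237-211+5 = 31 bp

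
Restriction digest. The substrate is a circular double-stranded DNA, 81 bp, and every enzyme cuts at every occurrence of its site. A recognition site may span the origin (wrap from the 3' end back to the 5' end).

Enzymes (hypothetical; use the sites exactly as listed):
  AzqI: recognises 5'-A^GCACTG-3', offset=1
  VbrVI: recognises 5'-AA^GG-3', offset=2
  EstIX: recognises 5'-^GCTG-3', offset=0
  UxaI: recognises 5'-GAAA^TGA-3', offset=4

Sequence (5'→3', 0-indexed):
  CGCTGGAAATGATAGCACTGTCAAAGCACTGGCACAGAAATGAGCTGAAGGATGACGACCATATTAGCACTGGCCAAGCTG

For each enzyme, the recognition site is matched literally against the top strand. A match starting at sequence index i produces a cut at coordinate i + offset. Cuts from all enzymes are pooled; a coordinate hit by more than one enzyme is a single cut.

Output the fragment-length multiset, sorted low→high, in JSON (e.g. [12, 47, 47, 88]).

Per-enzyme occurrences:
  AzqI AGCACTG/1: at [13, 24, 65] ⇒ [14, 25, 66]
  VbrVI AAGG/2: at [47] ⇒ [49]
  EstIX GCTG/0: at [1, 43, 77] ⇒ [1, 43, 77]
  UxaI GAAATGA/4: at [5, 36] ⇒ [9, 40]

All cut coordinates (distinct, sorted): [1, 9, 14, 25, 40, 43, 49, 66, 77]

Fragments:
  1→9: 8 bp
  9→14: 5 bp
  14→25: 11 bp
  25→40: 15 bp
  40→43: 3 bp
  43→49: 6 bp
  49→66: 17 bp
  66→77: 11 bp
  77→1 (wrap): 81-77+1 = 5 bp

[3,5,5,6,8,11,11,15,17]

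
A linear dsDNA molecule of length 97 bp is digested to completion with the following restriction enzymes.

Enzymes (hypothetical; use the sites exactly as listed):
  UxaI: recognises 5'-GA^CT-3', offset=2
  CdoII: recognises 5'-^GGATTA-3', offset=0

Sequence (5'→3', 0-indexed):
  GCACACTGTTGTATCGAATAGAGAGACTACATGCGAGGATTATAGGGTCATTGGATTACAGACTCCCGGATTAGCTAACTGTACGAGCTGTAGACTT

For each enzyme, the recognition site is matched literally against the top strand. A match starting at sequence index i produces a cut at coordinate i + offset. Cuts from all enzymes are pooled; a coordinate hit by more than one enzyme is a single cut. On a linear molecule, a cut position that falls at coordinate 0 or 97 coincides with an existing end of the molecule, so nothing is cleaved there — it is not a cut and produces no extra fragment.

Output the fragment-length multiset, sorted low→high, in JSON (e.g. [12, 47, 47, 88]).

Scan for sites:
  UxaI (GACT, off=2): starts [24, 60, 92] → cuts [26, 62, 94]
  CdoII (GGATTA, off=0): starts [36, 52, 67] → cuts [36, 52, 67]

Pooled cuts: [26, 36, 52, 62, 67, 94]

Fragments:
  [0,26): 26 bp
  [26,36): 10 bp
  [36,52): 16 bp
  [52,62): 10 bp
  [62,67): 5 bp
  [67,94): 27 bp
  [94,97): 3 bp

[3,5,10,10,16,26,27]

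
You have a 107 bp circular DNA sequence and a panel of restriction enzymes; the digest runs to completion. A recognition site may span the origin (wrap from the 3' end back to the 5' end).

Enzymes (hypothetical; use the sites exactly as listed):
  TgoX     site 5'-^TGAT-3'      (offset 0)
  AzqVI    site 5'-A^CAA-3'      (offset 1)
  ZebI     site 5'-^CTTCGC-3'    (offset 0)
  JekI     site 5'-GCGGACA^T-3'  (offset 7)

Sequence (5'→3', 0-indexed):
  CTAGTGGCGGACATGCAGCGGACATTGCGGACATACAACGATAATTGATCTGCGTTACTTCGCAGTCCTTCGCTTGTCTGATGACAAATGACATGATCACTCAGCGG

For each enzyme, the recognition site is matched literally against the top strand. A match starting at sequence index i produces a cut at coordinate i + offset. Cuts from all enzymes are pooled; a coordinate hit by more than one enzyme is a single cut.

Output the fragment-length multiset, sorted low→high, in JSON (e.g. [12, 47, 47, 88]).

Site scan:
  TgoX (TGAT, off=0): starts [45, 78, 93] → cuts [45, 78, 93]
  AzqVI (ACAA, off=1): starts [34, 83] → cuts [35, 84]
  ZebI (CTTCGC, off=0): starts [57, 67] → cuts [57, 67]
  JekI (GCGGACAT, off=7): starts [6, 17, 26] → cuts [13, 24, 33]

All cut coordinates (distinct, sorted): [13, 24, 33, 35, 45, 57, 67, 78, 84, 93]

Fragment lengths:
  13→24: 11 bp
  24→33: 9 bp
  33→35: 2 bp
  35→45: 10 bp
  45→57: 12 bp
  57→67: 10 bp
  67→78: 11 bp
  78→84: 6 bp
  84→93: 9 bp
  93→13 (wrap): 107-93+13 = 27 bp

[2,6,9,9,10,10,11,11,12,27]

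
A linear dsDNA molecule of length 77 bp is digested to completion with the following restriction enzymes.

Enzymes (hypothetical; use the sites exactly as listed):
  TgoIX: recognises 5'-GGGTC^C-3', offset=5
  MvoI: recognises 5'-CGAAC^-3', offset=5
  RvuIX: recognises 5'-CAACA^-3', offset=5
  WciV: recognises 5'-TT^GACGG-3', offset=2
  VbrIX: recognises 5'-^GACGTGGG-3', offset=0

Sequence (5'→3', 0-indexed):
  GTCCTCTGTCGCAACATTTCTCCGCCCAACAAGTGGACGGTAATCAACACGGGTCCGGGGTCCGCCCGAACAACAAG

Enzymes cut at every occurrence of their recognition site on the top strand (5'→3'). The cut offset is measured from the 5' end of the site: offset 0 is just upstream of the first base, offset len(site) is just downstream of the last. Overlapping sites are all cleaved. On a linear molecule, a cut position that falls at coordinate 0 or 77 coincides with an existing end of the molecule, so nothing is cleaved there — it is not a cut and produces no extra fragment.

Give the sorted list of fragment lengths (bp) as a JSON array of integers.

[2,4,6,7,9,15,16,18]

Per-enzyme occurrences:
  TgoIX GGGTCC/5: at [50, 57] ⇒ [55, 62]
  MvoI CGAAC/5: at [66] ⇒ [71]
  RvuIX CAACA/5: at [11, 26, 44, 70] ⇒ [16, 31, 49, 75]
  WciV (TTGACGG, off=2): no sites
  VbrIX (GACGTGGG, off=0): no sites

Pooled cuts: [16, 31, 49, 55, 62, 71, 75]

Fragment lengths:
  [0,16): 16 bp
  [16,31): 15 bp
  [31,49): 18 bp
  [49,55): 6 bp
  [55,62): 7 bp
  [62,71): 9 bp
  [71,75): 4 bp
  [75,77): 2 bp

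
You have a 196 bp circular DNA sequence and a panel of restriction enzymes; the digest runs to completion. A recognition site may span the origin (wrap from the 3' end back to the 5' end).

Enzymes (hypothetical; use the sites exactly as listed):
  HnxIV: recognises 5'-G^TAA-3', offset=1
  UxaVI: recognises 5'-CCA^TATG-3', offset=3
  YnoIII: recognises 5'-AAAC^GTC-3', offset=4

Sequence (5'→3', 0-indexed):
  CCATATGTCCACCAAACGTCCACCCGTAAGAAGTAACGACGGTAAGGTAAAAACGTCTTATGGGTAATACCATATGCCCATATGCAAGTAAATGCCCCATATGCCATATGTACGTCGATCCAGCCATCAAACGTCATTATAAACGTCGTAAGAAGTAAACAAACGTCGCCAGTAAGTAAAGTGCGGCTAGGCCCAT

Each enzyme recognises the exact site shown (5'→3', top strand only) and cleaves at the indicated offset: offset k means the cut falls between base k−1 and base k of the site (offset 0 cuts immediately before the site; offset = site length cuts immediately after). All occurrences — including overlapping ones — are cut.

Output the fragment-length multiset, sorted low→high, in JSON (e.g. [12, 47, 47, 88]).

[4,4,5,7,7,7,7,8,8,8,8,9,9,9,10,11,12,14,23,26]

Site scan:
  HnxIV GTAA/1: at [25, 32, 41, 46, 63, 87, 147, 154, 171, 175] ⇒ [26, 33, 42, 47, 64, 88, 148, 155, 172, 176]
  UxaVI CCATATG/3: at [0, 69, 77, 96, 103] ⇒ [3, 72, 80, 99, 106]
  YnoIII AAACGTC/4: at [13, 50, 128, 140, 160] ⇒ [17, 54, 132, 144, 164]

All cut coordinates (distinct, sorted): [3, 17, 26, 33, 42, 47, 54, 64, 72, 80, 88, 99, 106, 132, 144, 148, 155, 164, 172, 176]

Fragments:
  3→17: 14 bp
  17→26: 9 bp
  26→33: 7 bp
  33→42: 9 bp
  42→47: 5 bp
  47→54: 7 bp
  54→64: 10 bp
  64→72: 8 bp
  72→80: 8 bp
  80→88: 8 bp
  88→99: 11 bp
  99→106: 7 bp
  106→132: 26 bp
  132→144: 12 bp
  144→148: 4 bp
  148→155: 7 bp
  155→164: 9 bp
  164→172: 8 bp
  172→176: 4 bp
  176→3 (wrap): 196-176+3 = 23 bp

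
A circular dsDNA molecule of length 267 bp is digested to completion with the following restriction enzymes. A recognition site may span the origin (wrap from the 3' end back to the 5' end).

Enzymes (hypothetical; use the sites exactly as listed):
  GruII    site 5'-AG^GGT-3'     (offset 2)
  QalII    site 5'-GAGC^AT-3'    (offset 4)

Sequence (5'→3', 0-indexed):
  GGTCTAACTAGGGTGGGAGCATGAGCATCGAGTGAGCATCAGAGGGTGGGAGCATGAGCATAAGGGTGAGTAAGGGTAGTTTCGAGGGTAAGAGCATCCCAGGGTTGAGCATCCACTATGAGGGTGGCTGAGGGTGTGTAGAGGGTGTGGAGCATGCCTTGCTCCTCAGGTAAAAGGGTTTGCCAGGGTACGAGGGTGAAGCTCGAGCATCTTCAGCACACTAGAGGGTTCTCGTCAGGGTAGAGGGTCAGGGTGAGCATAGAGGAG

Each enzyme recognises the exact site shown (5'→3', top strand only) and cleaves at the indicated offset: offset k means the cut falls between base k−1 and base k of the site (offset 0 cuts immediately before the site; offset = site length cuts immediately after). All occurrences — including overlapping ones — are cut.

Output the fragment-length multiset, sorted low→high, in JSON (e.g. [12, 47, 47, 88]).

[5,6,6,6,7,7,7,7,8,8,9,9,9,9,10,10,10,10,11,11,11,12,12,12,14,18,23]

Scan for sites:
  GruII (AGGGT, off=2): starts [9, 42, 62, 72, 84, 100, 120, 130, 141, 174, 184, 192, 224, 236, 243, 249, 265] → cuts [0, 11, 44, 64, 74, 86, 102, 122, 132, 143, 176, 186, 194, 226, 238, 245, 251]
  QalII (GAGCAT, off=4): starts [16, 22, 33, 49, 55, 91, 106, 149, 204, 254] → cuts [20, 26, 37, 53, 59, 95, 110, 153, 208, 258]

All cut coordinates (distinct, sorted): [0, 11, 20, 26, 37, 44, 53, 59, 64, 74, 86, 95, 102, 110, 122, 132, 143, 153, 176, 186, 194, 208, 226, 238, 245, 251, 258]

Fragment lengths:
  0→11: 11 bp
  11→20: 9 bp
  20→26: 6 bp
  26→37: 11 bp
  37→44: 7 bp
  44→53: 9 bp
  53→59: 6 bp
  59→64: 5 bp
  64→74: 10 bp
  74→86: 12 bp
  86→95: 9 bp
  95→102: 7 bp
  102→110: 8 bp
  110→122: 12 bp
  122→132: 10 bp
  132→143: 11 bp
  143→153: 10 bp
  153→176: 23 bp
  176→186: 10 bp
  186→194: 8 bp
  194→208: 14 bp
  208→226: 18 bp
  226→238: 12 bp
  238→245: 7 bp
  245→251: 6 bp
  251→258: 7 bp
  258→0 (wrap): 267-258+0 = 9 bp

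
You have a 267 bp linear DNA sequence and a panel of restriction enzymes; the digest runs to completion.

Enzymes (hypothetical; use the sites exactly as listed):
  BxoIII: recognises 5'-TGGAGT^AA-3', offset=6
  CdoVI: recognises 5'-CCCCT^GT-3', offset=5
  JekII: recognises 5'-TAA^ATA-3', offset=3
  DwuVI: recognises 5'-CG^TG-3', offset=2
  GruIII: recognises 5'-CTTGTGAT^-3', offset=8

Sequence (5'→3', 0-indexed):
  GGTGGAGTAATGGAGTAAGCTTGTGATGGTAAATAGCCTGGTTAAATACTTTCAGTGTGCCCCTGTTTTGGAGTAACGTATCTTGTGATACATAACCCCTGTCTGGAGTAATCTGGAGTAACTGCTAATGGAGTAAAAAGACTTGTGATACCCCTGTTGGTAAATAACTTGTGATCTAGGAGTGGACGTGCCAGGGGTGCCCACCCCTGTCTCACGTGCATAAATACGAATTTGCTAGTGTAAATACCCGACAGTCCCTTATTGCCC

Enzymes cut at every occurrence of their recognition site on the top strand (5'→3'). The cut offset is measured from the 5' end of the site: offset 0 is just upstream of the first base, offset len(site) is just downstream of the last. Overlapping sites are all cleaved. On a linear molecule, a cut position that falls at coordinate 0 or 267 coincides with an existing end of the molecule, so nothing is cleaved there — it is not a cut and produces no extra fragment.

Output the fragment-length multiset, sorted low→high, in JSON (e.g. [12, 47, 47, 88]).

[5,6,7,8,8,8,8,9,10,10,11,11,12,13,13,15,15,15,19,20,20,24]

Scan for sites:
  BxoIII TGGAGTAA/6: at [2, 10, 68, 103, 113, 128] ⇒ [8, 16, 74, 109, 119, 134]
  CdoVI CCCCTGT/5: at [59, 95, 150, 203] ⇒ [64, 100, 155, 208]
  JekII TAAATA/3: at [29, 42, 160, 220, 240] ⇒ [32, 45, 163, 223, 243]
  DwuVI CGTG/2: at [186, 214] ⇒ [188, 216]
  GruIII CTTGTGAT/8: at [19, 81, 141, 167] ⇒ [27, 89, 149, 175]

All cut coordinates (distinct, sorted): [8, 16, 27, 32, 45, 64, 74, 89, 100, 109, 119, 134, 149, 155, 163, 175, 188, 208, 216, 223, 243]

Fragment lengths:
  [0,8): 8 bp
  [8,16): 8 bp
  [16,27): 11 bp
  [27,32): 5 bp
  [32,45): 13 bp
  [45,64): 19 bp
  [64,74): 10 bp
  [74,89): 15 bp
  [89,100): 11 bp
  [100,109): 9 bp
  [109,119): 10 bp
  [119,134): 15 bp
  [134,149): 15 bp
  [149,155): 6 bp
  [155,163): 8 bp
  [163,175): 12 bp
  [175,188): 13 bp
  [188,208): 20 bp
  [208,216): 8 bp
  [216,223): 7 bp
  [223,243): 20 bp
  [243,267): 24 bp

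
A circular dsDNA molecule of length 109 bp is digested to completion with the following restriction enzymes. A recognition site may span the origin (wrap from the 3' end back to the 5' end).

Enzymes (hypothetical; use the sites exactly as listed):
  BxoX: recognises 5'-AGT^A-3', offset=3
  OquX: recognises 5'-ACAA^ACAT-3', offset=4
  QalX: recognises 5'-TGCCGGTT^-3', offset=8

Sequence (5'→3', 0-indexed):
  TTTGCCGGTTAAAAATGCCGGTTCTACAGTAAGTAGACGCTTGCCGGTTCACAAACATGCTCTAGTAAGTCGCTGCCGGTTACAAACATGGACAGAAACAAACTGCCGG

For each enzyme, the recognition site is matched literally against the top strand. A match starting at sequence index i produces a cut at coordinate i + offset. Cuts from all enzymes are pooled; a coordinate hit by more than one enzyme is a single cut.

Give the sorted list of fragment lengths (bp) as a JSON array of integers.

Site scan:
  BxoX AGTA/3: at [27, 31, 63] ⇒ [30, 34, 66]
  OquX ACAAACAT/4: at [50, 81] ⇒ [54, 85]
  QalX TGCCGGTT/8: at [2, 15, 41, 73, 103] ⇒ [2, 10, 23, 49, 81]

Pooled cuts: [2, 10, 23, 30, 34, 49, 54, 66, 81, 85]

Fragment lengths:
  2→10: 8 bp
  10→23: 13 bp
  23→30: 7 bp
  30→34: 4 bp
  34→49: 15 bp
  49→54: 5 bp
  54→66: 12 bp
  66→81: 15 bp
  81→85: 4 bp
  85→2 (wrap): 109-85+2 = 26 bp

[4,4,5,7,8,12,13,15,15,26]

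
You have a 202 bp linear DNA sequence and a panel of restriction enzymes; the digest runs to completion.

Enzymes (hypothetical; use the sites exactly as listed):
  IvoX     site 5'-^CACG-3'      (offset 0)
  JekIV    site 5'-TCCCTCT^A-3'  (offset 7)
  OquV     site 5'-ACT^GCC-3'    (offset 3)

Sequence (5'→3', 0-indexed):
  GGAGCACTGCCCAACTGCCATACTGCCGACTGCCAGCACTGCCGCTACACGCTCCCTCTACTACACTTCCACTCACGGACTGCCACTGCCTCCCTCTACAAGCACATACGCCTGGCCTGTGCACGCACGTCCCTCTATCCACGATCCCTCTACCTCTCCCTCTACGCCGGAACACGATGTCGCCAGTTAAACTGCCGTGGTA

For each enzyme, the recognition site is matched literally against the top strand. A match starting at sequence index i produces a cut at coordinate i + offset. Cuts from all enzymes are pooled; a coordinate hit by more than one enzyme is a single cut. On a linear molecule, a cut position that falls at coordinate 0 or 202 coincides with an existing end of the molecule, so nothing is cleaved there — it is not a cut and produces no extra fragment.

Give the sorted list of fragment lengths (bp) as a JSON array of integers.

[3,4,6,7,7,8,8,8,8,9,9,9,10,11,12,12,12,14,21,24]

Per-enzyme occurrences:
  IvoX (CACG, off=0): starts [47, 73, 121, 125, 139, 172] → cuts [47, 73, 121, 125, 139, 172]
  JekIV (TCCCTCTA, off=7): starts [52, 90, 129, 144, 156] → cuts [59, 97, 136, 151, 163]
  OquV (ACTGCC, off=3): starts [5, 13, 21, 28, 37, 78, 84, 190] → cuts [8, 16, 24, 31, 40, 81, 87, 193]

All cut coordinates (distinct, sorted): [8, 16, 24, 31, 40, 47, 59, 73, 81, 87, 97, 121, 125, 136, 139, 151, 163, 172, 193]

Fragment lengths:
  [0,8): 8 bp
  [8,16): 8 bp
  [16,24): 8 bp
  [24,31): 7 bp
  [31,40): 9 bp
  [40,47): 7 bp
  [47,59): 12 bp
  [59,73): 14 bp
  [73,81): 8 bp
  [81,87): 6 bp
  [87,97): 10 bp
  [97,121): 24 bp
  [121,125): 4 bp
  [125,136): 11 bp
  [136,139): 3 bp
  [139,151): 12 bp
  [151,163): 12 bp
  [163,172): 9 bp
  [172,193): 21 bp
  [193,202): 9 bp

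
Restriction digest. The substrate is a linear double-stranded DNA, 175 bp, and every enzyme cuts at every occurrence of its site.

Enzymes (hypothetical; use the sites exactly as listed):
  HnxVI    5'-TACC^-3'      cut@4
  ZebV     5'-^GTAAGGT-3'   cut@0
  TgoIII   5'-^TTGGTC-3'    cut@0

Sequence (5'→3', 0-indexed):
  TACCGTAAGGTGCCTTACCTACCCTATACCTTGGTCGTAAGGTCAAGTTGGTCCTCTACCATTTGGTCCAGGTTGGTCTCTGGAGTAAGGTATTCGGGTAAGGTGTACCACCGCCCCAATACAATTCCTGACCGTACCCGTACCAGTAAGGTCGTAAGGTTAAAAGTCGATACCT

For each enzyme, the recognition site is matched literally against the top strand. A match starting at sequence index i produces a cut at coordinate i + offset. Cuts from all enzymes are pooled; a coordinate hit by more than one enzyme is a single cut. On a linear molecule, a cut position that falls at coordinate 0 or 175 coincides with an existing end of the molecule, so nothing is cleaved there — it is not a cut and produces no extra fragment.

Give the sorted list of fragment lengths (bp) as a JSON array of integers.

[1,1,2,4,4,6,6,7,8,10,11,12,12,13,13,15,21,29]

Scan for sites:
  HnxVI (TACC, off=4): starts [0, 15, 19, 26, 56, 105, 134, 140, 170] → cuts [4, 19, 23, 30, 60, 109, 138, 144, 174]
  ZebV (GTAAGGT, off=0): starts [4, 36, 84, 97, 145, 153] → cuts [4, 36, 84, 97, 145, 153]
  TgoIII (TTGGTC, off=0): starts [30, 47, 62, 72] → cuts [30, 47, 62, 72]

Pooled cuts: [4, 19, 23, 30, 36, 47, 60, 62, 72, 84, 97, 109, 138, 144, 145, 153, 174]

Fragment lengths:
  [0,4): 4 bp
  [4,19): 15 bp
  [19,23): 4 bp
  [23,30): 7 bp
  [30,36): 6 bp
  [36,47): 11 bp
  [47,60): 13 bp
  [60,62): 2 bp
  [62,72): 10 bp
  [72,84): 12 bp
  [84,97): 13 bp
  [97,109): 12 bp
  [109,138): 29 bp
  [138,144): 6 bp
  [144,145): 1 bp
  [145,153): 8 bp
  [153,174): 21 bp
  [174,175): 1 bp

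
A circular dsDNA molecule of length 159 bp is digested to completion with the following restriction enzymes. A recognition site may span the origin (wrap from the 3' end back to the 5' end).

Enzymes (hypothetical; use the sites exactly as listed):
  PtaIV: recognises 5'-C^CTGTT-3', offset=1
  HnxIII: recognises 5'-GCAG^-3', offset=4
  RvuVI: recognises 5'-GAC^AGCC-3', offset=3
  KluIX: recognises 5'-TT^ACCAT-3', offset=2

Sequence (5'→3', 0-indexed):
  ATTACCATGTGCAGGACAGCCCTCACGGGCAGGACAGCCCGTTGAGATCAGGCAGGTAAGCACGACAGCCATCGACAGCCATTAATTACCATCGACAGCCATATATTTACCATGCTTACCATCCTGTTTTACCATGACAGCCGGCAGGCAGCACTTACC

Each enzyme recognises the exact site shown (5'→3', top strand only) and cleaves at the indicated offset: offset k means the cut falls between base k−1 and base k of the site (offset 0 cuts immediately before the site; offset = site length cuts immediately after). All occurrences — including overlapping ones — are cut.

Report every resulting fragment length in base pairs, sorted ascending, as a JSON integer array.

[3,3,4,5,6,6,7,8,9,9,9,10,11,11,11,12,15,20]

Site scan:
  PtaIV (CCTGTT, off=1): starts [122] → cuts [123]
  HnxIII (GCAG, off=4): starts [10, 28, 51, 143, 147] → cuts [14, 32, 55, 147, 151]
  RvuVI (GACAGCC, off=3): starts [14, 32, 63, 73, 93, 135] → cuts [17, 35, 66, 76, 96, 138]
  KluIX (TTACCAT, off=2): starts [1, 85, 106, 115, 128, 154] → cuts [3, 87, 108, 117, 130, 156]

All cut coordinates (distinct, sorted): [3, 14, 17, 32, 35, 55, 66, 76, 87, 96, 108, 117, 123, 130, 138, 147, 151, 156]

Fragments:
  3→14: 11 bp
  14→17: 3 bp
  17→32: 15 bp
  32→35: 3 bp
  35→55: 20 bp
  55→66: 11 bp
  66→76: 10 bp
  76→87: 11 bp
  87→96: 9 bp
  96→108: 12 bp
  108→117: 9 bp
  117→123: 6 bp
  123→130: 7 bp
  130→138: 8 bp
  138→147: 9 bp
  147→151: 4 bp
  151→156: 5 bp
  156→3 (wrap): 159-156+3 = 6 bp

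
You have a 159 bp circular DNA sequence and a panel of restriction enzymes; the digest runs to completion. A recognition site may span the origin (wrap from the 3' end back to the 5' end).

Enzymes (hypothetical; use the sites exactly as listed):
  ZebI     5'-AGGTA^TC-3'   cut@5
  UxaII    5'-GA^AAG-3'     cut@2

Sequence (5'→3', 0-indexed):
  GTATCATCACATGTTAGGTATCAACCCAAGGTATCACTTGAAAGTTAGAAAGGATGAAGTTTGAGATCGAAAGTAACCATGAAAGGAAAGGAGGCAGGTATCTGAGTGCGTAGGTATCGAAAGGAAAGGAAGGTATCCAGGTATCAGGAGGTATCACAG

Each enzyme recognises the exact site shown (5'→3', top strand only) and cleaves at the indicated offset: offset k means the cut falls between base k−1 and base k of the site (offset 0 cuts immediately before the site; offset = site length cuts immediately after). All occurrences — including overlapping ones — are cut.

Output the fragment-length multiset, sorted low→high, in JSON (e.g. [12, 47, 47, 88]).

[4,5,5,8,8,8,9,10,10,12,13,13,16,17,21]

Per-enzyme occurrences:
  ZebI AGGTATC/5: at [15, 28, 95, 111, 130, 138, 148, 157] ⇒ [3, 20, 33, 100, 116, 135, 143, 153]
  UxaII GAAAG/2: at [39, 47, 68, 80, 85, 118, 123] ⇒ [41, 49, 70, 82, 87, 120, 125]

Pooled cuts: [3, 20, 33, 41, 49, 70, 82, 87, 100, 116, 120, 125, 135, 143, 153]

Fragments:
  3→20: 17 bp
  20→33: 13 bp
  33→41: 8 bp
  41→49: 8 bp
  49→70: 21 bp
  70→82: 12 bp
  82→87: 5 bp
  87→100: 13 bp
  100→116: 16 bp
  116→120: 4 bp
  120→125: 5 bp
  125→135: 10 bp
  135→143: 8 bp
  143→153: 10 bp
  153→3 (wrap): 159-153+3 = 9 bp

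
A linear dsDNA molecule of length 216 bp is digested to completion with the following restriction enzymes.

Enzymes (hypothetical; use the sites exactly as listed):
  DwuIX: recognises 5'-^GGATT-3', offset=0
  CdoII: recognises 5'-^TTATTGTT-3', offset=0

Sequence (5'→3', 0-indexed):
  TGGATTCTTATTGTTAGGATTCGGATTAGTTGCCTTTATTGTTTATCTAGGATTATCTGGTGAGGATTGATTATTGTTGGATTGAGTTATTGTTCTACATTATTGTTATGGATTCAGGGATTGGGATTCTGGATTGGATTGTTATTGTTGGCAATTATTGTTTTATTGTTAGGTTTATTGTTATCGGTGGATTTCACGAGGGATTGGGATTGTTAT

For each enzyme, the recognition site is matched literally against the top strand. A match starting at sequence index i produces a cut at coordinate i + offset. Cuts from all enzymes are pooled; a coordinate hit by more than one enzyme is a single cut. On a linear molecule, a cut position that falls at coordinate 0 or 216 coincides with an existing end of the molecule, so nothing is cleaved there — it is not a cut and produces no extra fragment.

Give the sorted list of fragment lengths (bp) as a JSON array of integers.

Scan for sites:
  DwuIX (GGATT, off=0): starts [1, 16, 22, 49, 63, 78, 109, 117, 123, 130, 135, 188, 200, 206] → cuts [1, 16, 22, 49, 63, 78, 109, 117, 123, 130, 135, 188, 200, 206]
  CdoII (TTATTGTT, off=0): starts [7, 35, 70, 86, 99, 141, 154, 162, 174] → cuts [7, 35, 70, 86, 99, 141, 154, 162, 174]

All cut coordinates (distinct, sorted): [1, 7, 16, 22, 35, 49, 63, 70, 78, 86, 99, 109, 117, 123, 130, 135, 141, 154, 162, 174, 188, 200, 206]

Fragment lengths:
  [0,1): 1 bp
  [1,7): 6 bp
  [7,16): 9 bp
  [16,22): 6 bp
  [22,35): 13 bp
  [35,49): 14 bp
  [49,63): 14 bp
  [63,70): 7 bp
  [70,78): 8 bp
  [78,86): 8 bp
  [86,99): 13 bp
  [99,109): 10 bp
  [109,117): 8 bp
  [117,123): 6 bp
  [123,130): 7 bp
  [130,135): 5 bp
  [135,141): 6 bp
  [141,154): 13 bp
  [154,162): 8 bp
  [162,174): 12 bp
  [174,188): 14 bp
  [188,200): 12 bp
  [200,206): 6 bp
  [206,216): 10 bp

[1,5,6,6,6,6,6,7,7,8,8,8,8,9,10,10,12,12,13,13,13,14,14,14]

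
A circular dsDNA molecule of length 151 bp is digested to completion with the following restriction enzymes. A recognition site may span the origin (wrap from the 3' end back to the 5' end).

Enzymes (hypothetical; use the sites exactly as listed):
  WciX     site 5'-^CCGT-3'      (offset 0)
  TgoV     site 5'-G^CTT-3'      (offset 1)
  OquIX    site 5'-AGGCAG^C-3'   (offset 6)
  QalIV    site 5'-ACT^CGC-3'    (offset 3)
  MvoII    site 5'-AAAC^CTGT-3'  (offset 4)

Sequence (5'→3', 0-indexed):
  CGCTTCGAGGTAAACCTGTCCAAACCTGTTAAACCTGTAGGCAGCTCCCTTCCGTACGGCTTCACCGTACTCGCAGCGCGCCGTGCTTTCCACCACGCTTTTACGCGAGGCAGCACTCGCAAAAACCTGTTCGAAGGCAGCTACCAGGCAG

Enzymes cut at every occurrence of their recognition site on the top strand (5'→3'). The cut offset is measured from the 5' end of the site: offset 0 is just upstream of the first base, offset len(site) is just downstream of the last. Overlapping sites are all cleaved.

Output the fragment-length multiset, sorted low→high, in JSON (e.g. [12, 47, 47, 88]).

Per-enzyme occurrences:
  WciX (CCGT, off=0): starts [51, 64, 80] → cuts [51, 64, 80]
  TgoV (GCTT, off=1): starts [1, 58, 84, 96] → cuts [2, 59, 85, 97]
  OquIX (AGGCAGC, off=6): starts [38, 107, 134, 145] → cuts [0, 44, 113, 140]
  QalIV (ACTCGC, off=3): starts [68, 114] → cuts [71, 117]
  MvoII (AAACCTGT, off=4): starts [11, 21, 30, 122] → cuts [15, 25, 34, 126]

All cut coordinates (distinct, sorted): [0, 2, 15, 25, 34, 44, 51, 59, 64, 71, 80, 85, 97, 113, 117, 126, 140]

Fragments:
  0→2: 2 bp
  2→15: 13 bp
  15→25: 10 bp
  25→34: 9 bp
  34→44: 10 bp
  44→51: 7 bp
  51→59: 8 bp
  59→64: 5 bp
  64→71: 7 bp
  71→80: 9 bp
  80→85: 5 bp
  85→97: 12 bp
  97→113: 16 bp
  113→117: 4 bp
  117→126: 9 bp
  126→140: 14 bp
  140→0 (wrap): 151-140+0 = 11 bp

[2,4,5,5,7,7,8,9,9,9,10,10,11,12,13,14,16]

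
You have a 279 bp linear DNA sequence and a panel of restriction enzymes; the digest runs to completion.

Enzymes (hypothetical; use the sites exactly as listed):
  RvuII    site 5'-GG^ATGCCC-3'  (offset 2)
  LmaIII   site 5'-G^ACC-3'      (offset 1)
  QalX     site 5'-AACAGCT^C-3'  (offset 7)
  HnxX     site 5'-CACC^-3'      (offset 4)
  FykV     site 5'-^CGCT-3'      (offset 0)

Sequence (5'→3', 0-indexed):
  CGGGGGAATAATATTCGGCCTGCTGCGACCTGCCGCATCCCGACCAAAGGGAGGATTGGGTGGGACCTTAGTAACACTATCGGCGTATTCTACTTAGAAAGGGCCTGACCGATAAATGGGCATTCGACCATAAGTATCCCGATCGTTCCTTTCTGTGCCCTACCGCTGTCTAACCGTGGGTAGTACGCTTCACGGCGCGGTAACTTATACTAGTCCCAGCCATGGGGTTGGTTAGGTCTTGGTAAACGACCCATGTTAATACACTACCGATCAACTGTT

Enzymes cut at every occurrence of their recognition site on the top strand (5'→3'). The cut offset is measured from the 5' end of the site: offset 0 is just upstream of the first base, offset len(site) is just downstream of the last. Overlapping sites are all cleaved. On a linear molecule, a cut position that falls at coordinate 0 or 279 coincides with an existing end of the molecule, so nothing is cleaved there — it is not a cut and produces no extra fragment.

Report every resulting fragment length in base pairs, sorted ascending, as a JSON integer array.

[15,19,22,22,27,31,37,43,63]

Per-enzyme occurrences:
  RvuII (GGATGCCC, off=2): no sites
  LmaIII GACC/1: at [26, 41, 63, 106, 125, 247] ⇒ [27, 42, 64, 107, 126, 248]
  QalX (AACAGCTC, off=7): no sites
  HnxX (CACC, off=4): no sites
  FykV CGCT/0: at [163, 185] ⇒ [163, 185]

Pooled cuts: [27, 42, 64, 107, 126, 163, 185, 248]

Fragment lengths:
  [0,27): 27 bp
  [27,42): 15 bp
  [42,64): 22 bp
  [64,107): 43 bp
  [107,126): 19 bp
  [126,163): 37 bp
  [163,185): 22 bp
  [185,248): 63 bp
  [248,279): 31 bp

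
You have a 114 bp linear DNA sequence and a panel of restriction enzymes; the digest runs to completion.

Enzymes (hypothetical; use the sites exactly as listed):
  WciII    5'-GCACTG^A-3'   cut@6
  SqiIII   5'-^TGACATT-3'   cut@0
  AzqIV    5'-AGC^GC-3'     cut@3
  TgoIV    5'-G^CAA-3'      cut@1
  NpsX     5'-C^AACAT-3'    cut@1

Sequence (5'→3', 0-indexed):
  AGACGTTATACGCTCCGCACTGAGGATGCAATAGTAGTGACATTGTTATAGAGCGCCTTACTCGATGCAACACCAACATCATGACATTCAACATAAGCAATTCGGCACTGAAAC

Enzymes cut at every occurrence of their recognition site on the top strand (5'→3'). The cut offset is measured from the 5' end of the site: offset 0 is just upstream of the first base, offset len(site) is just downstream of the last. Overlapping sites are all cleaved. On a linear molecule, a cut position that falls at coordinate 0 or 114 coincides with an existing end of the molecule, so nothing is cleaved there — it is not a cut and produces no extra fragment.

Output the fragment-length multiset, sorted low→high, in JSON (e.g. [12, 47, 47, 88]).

[4,6,7,7,8,8,9,13,13,17,22]

Scan for sites:
  WciII (GCACTGA, off=6): starts [16, 104] → cuts [22, 110]
  SqiIII (TGACATT, off=0): starts [37, 81] → cuts [37, 81]
  AzqIV (AGCGC, off=3): starts [51] → cuts [54]
  TgoIV (GCAA, off=1): starts [27, 66, 96] → cuts [28, 67, 97]
  NpsX (CAACAT, off=1): starts [73, 88] → cuts [74, 89]

All cut coordinates (distinct, sorted): [22, 28, 37, 54, 67, 74, 81, 89, 97, 110]

Fragment lengths:
  [0,22): 22 bp
  [22,28): 6 bp
  [28,37): 9 bp
  [37,54): 17 bp
  [54,67): 13 bp
  [67,74): 7 bp
  [74,81): 7 bp
  [81,89): 8 bp
  [89,97): 8 bp
  [97,110): 13 bp
  [110,114): 4 bp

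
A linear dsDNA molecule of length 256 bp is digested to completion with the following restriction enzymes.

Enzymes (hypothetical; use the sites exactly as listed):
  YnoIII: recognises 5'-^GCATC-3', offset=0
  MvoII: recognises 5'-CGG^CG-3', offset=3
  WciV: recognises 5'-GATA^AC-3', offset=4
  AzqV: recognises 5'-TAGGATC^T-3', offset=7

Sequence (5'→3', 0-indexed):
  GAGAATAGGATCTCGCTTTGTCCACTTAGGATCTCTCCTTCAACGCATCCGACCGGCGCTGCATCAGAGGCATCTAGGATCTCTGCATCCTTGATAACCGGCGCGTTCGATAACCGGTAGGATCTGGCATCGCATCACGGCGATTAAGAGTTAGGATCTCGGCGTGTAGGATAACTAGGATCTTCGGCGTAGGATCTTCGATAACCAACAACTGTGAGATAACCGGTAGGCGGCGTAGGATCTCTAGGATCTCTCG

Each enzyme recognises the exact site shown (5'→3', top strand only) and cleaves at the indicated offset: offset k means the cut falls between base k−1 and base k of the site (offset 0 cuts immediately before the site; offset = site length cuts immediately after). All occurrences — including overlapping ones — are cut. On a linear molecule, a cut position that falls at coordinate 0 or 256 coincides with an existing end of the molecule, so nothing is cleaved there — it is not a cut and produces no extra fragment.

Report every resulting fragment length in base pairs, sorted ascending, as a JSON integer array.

[2,3,4,4,5,5,5,5,7,9,9,9,9,9,9,11,11,11,12,12,12,12,12,12,18,18,21]

Scan for sites:
  YnoIII (GCATC, off=0): starts [44, 60, 69, 84, 126, 131] → cuts [44, 60, 69, 84, 126, 131]
  MvoII (CGGCG, off=3): starts [53, 98, 137, 159, 184, 230] → cuts [56, 101, 140, 162, 187, 233]
  WciV (GATAAC, off=4): starts [92, 108, 169, 199, 217] → cuts [96, 112, 173, 203, 221]
  AzqV (TAGGATCT, off=7): starts [5, 26, 74, 117, 151, 175, 189, 235, 244] → cuts [12, 33, 81, 124, 158, 182, 196, 242, 251]

Pooled cuts: [12, 33, 44, 56, 60, 69, 81, 84, 96, 101, 112, 124, 126, 131, 140, 158, 162, 173, 182, 187, 196, 203, 221, 233, 242, 251]

Fragment lengths:
  [0,12): 12 bp
  [12,33): 21 bp
  [33,44): 11 bp
  [44,56): 12 bp
  [56,60): 4 bp
  [60,69): 9 bp
  [69,81): 12 bp
  [81,84): 3 bp
  [84,96): 12 bp
  [96,101): 5 bp
  [101,112): 11 bp
  [112,124): 12 bp
  [124,126): 2 bp
  [126,131): 5 bp
  [131,140): 9 bp
  [140,158): 18 bp
  [158,162): 4 bp
  [162,173): 11 bp
  [173,182): 9 bp
  [182,187): 5 bp
  [187,196): 9 bp
  [196,203): 7 bp
  [203,221): 18 bp
  [221,233): 12 bp
  [233,242): 9 bp
  [242,251): 9 bp
  [251,256): 5 bp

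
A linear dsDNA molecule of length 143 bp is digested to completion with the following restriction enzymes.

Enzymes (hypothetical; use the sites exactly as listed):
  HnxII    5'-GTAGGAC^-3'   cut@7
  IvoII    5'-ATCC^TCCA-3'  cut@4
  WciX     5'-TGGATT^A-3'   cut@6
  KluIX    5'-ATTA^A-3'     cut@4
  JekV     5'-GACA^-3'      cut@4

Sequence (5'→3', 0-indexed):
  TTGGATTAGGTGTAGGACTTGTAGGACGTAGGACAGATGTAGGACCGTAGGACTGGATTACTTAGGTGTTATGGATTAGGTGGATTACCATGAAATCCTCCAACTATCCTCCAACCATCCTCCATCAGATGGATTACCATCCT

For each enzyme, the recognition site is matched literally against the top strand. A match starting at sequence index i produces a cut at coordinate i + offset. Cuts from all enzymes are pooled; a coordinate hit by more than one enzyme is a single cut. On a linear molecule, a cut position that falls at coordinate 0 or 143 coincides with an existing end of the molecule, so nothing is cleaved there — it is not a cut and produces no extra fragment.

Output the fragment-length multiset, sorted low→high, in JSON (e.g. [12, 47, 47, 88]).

Per-enzyme occurrences:
  HnxII (GTAGGAC, off=7): starts [11, 20, 27, 38, 46] → cuts [18, 27, 34, 45, 53]
  IvoII (ATCCTCCA, off=4): starts [94, 105, 116] → cuts [98, 109, 120]
  WciX (TGGATTA, off=6): starts [1, 53, 71, 80, 129] → cuts [7, 59, 77, 86, 135]
  KluIX (ATTAA, off=4): no sites
  JekV (GACA, off=4): starts [31] → cuts [35]

Pooled cuts: [7, 18, 27, 34, 35, 45, 53, 59, 77, 86, 98, 109, 120, 135]

Fragment lengths:
  [0,7): 7 bp
  [7,18): 11 bp
  [18,27): 9 bp
  [27,34): 7 bp
  [34,35): 1 bp
  [35,45): 10 bp
  [45,53): 8 bp
  [53,59): 6 bp
  [59,77): 18 bp
  [77,86): 9 bp
  [86,98): 12 bp
  [98,109): 11 bp
  [109,120): 11 bp
  [120,135): 15 bp
  [135,143): 8 bp

[1,6,7,7,8,8,9,9,10,11,11,11,12,15,18]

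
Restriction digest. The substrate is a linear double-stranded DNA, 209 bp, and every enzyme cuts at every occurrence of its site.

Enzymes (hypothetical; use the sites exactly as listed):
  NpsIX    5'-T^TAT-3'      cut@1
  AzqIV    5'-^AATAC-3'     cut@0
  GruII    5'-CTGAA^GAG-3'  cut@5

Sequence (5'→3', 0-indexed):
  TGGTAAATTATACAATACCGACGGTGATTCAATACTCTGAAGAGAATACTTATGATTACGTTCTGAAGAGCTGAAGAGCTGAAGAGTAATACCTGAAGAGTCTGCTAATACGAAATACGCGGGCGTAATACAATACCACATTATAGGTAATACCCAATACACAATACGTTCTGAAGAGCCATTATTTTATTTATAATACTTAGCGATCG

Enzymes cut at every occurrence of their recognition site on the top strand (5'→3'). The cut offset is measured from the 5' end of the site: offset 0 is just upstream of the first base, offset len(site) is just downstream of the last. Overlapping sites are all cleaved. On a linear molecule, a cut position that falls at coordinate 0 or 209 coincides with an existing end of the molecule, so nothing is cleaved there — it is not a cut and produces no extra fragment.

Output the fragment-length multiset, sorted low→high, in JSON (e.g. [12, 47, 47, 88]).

[3,3,4,4,5,5,5,6,7,7,7,7,7,8,8,8,9,10,10,11,13,13,15,17,17]

Site scan:
  NpsIX (TTAT, off=1): starts [7, 49, 140, 181, 186, 190] → cuts [8, 50, 141, 182, 187, 191]
  AzqIV (AATAC, off=0): starts [13, 30, 44, 87, 106, 113, 126, 131, 148, 155, 162, 194] → cuts [13, 30, 44, 87, 106, 113, 126, 131, 148, 155, 162, 194]
  GruII (CTGAAGAG, off=5): starts [36, 62, 70, 78, 92, 170] → cuts [41, 67, 75, 83, 97, 175]

All cut coordinates (distinct, sorted): [8, 13, 30, 41, 44, 50, 67, 75, 83, 87, 97, 106, 113, 126, 131, 141, 148, 155, 162, 175, 182, 187, 191, 194]

Fragment lengths:
  [0,8): 8 bp
  [8,13): 5 bp
  [13,30): 17 bp
  [30,41): 11 bp
  [41,44): 3 bp
  [44,50): 6 bp
  [50,67): 17 bp
  [67,75): 8 bp
  [75,83): 8 bp
  [83,87): 4 bp
  [87,97): 10 bp
  [97,106): 9 bp
  [106,113): 7 bp
  [113,126): 13 bp
  [126,131): 5 bp
  [131,141): 10 bp
  [141,148): 7 bp
  [148,155): 7 bp
  [155,162): 7 bp
  [162,175): 13 bp
  [175,182): 7 bp
  [182,187): 5 bp
  [187,191): 4 bp
  [191,194): 3 bp
  [194,209): 15 bp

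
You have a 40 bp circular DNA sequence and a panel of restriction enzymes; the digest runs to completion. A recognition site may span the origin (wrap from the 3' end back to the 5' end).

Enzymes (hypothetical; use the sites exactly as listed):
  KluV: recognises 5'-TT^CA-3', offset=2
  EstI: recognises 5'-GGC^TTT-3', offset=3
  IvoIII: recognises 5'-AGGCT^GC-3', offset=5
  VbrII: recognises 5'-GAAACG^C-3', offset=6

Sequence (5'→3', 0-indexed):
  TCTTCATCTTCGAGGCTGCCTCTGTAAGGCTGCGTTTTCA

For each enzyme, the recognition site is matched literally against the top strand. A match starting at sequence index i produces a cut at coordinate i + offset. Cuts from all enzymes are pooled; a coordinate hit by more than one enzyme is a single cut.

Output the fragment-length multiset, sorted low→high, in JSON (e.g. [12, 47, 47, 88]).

Scan for sites:
  KluV (TTCA, off=2): starts [2, 36] → cuts [4, 38]
  EstI (GGCTTT, off=3): no sites
  IvoIII (AGGCTGC, off=5): starts [12, 26] → cuts [17, 31]
  VbrII (GAAACGC, off=6): no sites

All cut coordinates (distinct, sorted): [4, 17, 31, 38]

Fragments:
  4→17: 13 bp
  17→31: 14 bp
  31→38: 7 bp
  38→4 (wrap): 40-38+4 = 6 bp

[6,7,13,14]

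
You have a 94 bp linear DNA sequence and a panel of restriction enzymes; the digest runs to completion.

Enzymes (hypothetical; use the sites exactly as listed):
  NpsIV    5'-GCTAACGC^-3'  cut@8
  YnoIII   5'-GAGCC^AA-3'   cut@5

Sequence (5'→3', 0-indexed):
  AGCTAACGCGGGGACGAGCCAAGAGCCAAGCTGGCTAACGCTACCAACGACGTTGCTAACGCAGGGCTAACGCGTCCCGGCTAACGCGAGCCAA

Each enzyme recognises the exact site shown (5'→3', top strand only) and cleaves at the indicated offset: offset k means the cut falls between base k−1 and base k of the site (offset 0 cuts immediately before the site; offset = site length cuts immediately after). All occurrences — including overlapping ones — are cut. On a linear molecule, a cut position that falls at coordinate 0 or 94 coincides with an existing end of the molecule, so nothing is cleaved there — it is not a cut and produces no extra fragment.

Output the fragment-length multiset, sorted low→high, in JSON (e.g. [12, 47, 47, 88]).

[2,5,7,9,11,11,14,14,21]

Scan for sites:
  NpsIV (GCTAACGC, off=8): starts [1, 33, 54, 65, 79] → cuts [9, 41, 62, 73, 87]
  YnoIII (GAGCCAA, off=5): starts [15, 22, 87] → cuts [20, 27, 92]

All cut coordinates (distinct, sorted): [9, 20, 27, 41, 62, 73, 87, 92]

Fragments:
  [0,9): 9 bp
  [9,20): 11 bp
  [20,27): 7 bp
  [27,41): 14 bp
  [41,62): 21 bp
  [62,73): 11 bp
  [73,87): 14 bp
  [87,92): 5 bp
  [92,94): 2 bp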